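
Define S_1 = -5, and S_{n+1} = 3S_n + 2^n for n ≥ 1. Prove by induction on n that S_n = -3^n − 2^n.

Base case: S_1 = -5, and -3^1 − 2^1 = -3 − 2 = -5.
Assume S_m = -3^m − 2^m for some m ≥ 1.
Then S_{m+1} = 3S_m + 2^m = 3·(-3^m − 2^m) + 2^m = -3^{m+1} − 3·2^m + 2^m = -3^{m+1} − 2·2^m = -3^{m+1} − 2^{m+1}.
So the formula holds for m+1, and by induction S_n = -3^n − 2^n for all n ≥ 1.

S_n = -3^n − 2^n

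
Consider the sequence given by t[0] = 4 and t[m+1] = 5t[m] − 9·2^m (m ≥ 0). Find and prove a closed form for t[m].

Claim: t[m] = 5^m + 3·2^m.

Base case: t[0] = 4, and 5^0 + 3·2^0 = 1 + 3 = 4.
Assume t[j] = 5^j + 3·2^j for some j ≥ 0.
Then t[j+1] = 5t[j] − 9·2^j = 5·(5^j + 3·2^j) − 9·2^j = 5^{j+1} + 15·2^j − 9·2^j = 5^{j+1} + 6·2^j = 5^{j+1} + 3·2^{j+1}.
By induction, t[m] = 5^m + 3·2^m for all m ≥ 0.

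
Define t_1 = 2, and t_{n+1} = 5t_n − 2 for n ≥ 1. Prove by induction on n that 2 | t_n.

Base case: t_1 = 2 = 2·1, so 2 | t_1.
Assume 2 | t_m, so t_m = 2s for some integer s.
Then t_{m+1} = 5t_m − 2 = 5·(2s) − 2 = 2(5s − 1), so 2 | t_{m+1}.
So the property holds for m+1, and by induction 2 | t_n for all n ≥ 1.

2 | t_n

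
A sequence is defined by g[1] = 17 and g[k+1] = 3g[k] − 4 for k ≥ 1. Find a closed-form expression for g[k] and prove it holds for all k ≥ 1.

Claim: g[k] = 5·3^k + 2.

Base case: g[1] = 17, and 5·3^1 + 2 = 15 + 2 = 17.
Assume g[j] = 5·3^j + 2 for some j ≥ 1.
Then g[j+1] = 3g[j] − 4 = 3·(5·3^j + 2) − 4 = 15·3^j + 6 − 4 = 5·3^{j+1} + 2.
By induction, g[k] = 5·3^k + 2 for all k ≥ 1.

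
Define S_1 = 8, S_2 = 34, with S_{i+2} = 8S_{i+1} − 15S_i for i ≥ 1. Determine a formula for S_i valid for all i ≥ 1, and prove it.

Claim: S_i = 5^i + 3^i.

Base cases: S_1 = 8 and 5^1 + 3^1 = 8; S_2 = 34 and 5^2 + 3^2 = 34.
Assume S_j = 5^j + 3^j for all 1 ≤ j ≤ m, where m ≥ 2.
Then S_{m+1} = 8S_m − 15S_{m−1} = 8·(5^m + 3^m) − 15·(5^{m−1} + 3^{m−1}) = (8·5 − 15)5^{m−1} + (8·3 − 15)3^{m−1} = 25·5^{m−1} + 9·3^{m−1} = 5^{m+1} + 3^{m+1}.
Hence S_i = 5^i + 3^i for every i ≥ 1, by strong induction.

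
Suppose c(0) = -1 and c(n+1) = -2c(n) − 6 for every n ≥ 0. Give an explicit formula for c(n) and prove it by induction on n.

Claim: c(n) = (-2)^n − 2.

Base case: c(0) = -1, and (-2)^0 − 2 = 1 − 2 = -1.
Assume c(m) = (-2)^m − 2 for some m ≥ 0.
Then c(m+1) = -2c(m) − 6 = -2·((-2)^m − 2) − 6 = -2·(-2)^m + 4 − 6 = (-2)^{m+1} − 2.
This completes the inductive step, so c(n) = (-2)^n − 2 for all n ≥ 0.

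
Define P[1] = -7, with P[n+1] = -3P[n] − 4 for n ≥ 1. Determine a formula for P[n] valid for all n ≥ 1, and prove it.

Claim: P[n] = 2·(-3)^n − 1.

Base case: P[1] = -7, and 2·(-3)^1 − 1 = -6 − 1 = -7.
Assume P[k] = 2·(-3)^k − 1 for some k ≥ 1.
Then P[k+1] = -3P[k] − 4 = -3·(2·(-3)^k − 1) − 4 = -6·(-3)^k + 3 − 4 = 2·(-3)^{k+1} − 1.
Hence P[n] = 2·(-3)^n − 1 for every n ≥ 1, by induction.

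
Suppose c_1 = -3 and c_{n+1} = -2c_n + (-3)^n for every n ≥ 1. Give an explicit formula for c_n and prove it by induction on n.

Claim: c_n = 3·(-2)^n − (-3)^n.

Base case: c_1 = -3, and 3·(-2)^1 − (-3)^1 = -6 + 3 = -3.
Assume c_m = 3·(-2)^m − (-3)^m for some m ≥ 1.
Then c_{m+1} = -2c_m + (-3)^m = -2·(3·(-2)^m − (-3)^m) + (-3)^m = 3·(-2)^{m+1} + 2·(-3)^m + (-3)^m = 3·(-2)^{m+1} + 3·(-3)^m = 3·(-2)^{m+1} − (-3)^{m+1}.
Hence c_n = 3·(-2)^n − (-3)^n for every n ≥ 1, by induction.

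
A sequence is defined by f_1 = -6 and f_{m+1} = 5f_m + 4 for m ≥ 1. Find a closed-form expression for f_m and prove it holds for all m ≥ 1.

Claim: f_m = -5^m − 1.

Base case: f_1 = -6, and -5^1 − 1 = -5 − 1 = -6.
Assume f_j = -5^j − 1 for some j ≥ 1.
Then f_{j+1} = 5f_j + 4 = 5·(-5^j − 1) + 4 = -5^{j+1} − 5 + 4 = -5^{j+1} − 1.
Hence f_m = -5^m − 1 for every m ≥ 1, by induction.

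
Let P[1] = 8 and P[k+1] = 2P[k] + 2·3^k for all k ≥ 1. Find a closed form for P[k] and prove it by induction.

Claim: P[k] = 2^k + 2·3^k.

Base case: P[1] = 8, and 2^1 + 2·3^1 = 2 + 6 = 8.
Assume P[j] = 2^j + 2·3^j for some j ≥ 1.
Then P[j+1] = 2P[j] + 2·3^j = 2·(2^j + 2·3^j) + 2·3^j = 2^{j+1} + 4·3^j + 2·3^j = 2^{j+1} + 6·3^j = 2^{j+1} + 2·3^{j+1}.
By induction, P[k] = 2^k + 2·3^k for all k ≥ 1.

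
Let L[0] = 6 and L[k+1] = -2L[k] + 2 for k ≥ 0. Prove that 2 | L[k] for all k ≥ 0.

Base case: L[0] = 6 = 2·3, so 2 | L[0].
Assume 2 | L[r], so L[r] = 2t for some integer t.
Then L[r+1] = -2L[r] + 2 = -2·(2t) + 2 = 2(-2t + 1), so 2 | L[r+1].
Hence 2 | L[k] for every k ≥ 0, by induction.

2 | L[k]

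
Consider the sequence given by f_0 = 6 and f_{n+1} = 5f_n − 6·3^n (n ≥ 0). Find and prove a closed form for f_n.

Claim: f_n = 3·5^n + 3·3^n.

Base case: f_0 = 6, and 3·5^0 + 3·3^0 = 3 + 3 = 6.
Assume f_m = 3·5^m + 3·3^m for some m ≥ 0.
Then f_{m+1} = 5f_m − 6·3^m = 5·(3·5^m + 3·3^m) − 6·3^m = 3·5^{m+1} + 15·3^m − 6·3^m = 3·5^{m+1} + 9·3^m = 3·5^{m+1} + 3·3^{m+1}.
This completes the inductive step, so f_n = 3·5^n + 3·3^n for all n ≥ 0.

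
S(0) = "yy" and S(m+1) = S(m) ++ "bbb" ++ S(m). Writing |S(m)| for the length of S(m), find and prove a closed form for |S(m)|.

Claim: |S(m)| = 5·2^m − 3.

Base case: |S(0)| = 2, and 5·2^0 − 3 = 2.
Assume |S(k)| = 5·2^k − 3.
Then |S(k+1)| = |S(k)| + 3 + |S(k)| = 2|S(k)| + 3 = 2(5·2^k − 3) + 3 = 5·2^{k+1} − 6 + 3 = 5·2^{k+1} − 3.
By induction, |S(m)| = 5·2^m − 3 for all m ≥ 0.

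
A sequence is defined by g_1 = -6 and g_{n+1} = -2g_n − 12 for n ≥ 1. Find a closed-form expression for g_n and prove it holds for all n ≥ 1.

Claim: g_n = (-2)^n − 4.

Base case: g_1 = -6, and (-2)^1 − 4 = -2 − 4 = -6.
Assume g_m = (-2)^m − 4 for some m ≥ 1.
Then g_{m+1} = -2g_m − 12 = -2·((-2)^m − 4) − 12 = -2·(-2)^m + 8 − 12 = (-2)^{m+1} − 4.
This completes the inductive step, so g_n = (-2)^n − 4 for all n ≥ 1.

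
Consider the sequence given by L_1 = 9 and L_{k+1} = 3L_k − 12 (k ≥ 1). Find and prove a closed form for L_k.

Claim: L_k = 3^k + 6.

Base case: L_1 = 9, and 3^1 + 6 = 3 + 6 = 9.
Assume L_j = 3^j + 6 for some j ≥ 1.
Then L_{j+1} = 3L_j − 12 = 3·(3^j + 6) − 12 = 3^{j+1} + 18 − 12 = 3^{j+1} + 6.
So the formula holds for j+1, and by induction L_k = 3^k + 6 for all k ≥ 1.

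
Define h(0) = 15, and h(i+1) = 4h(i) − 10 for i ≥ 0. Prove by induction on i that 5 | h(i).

Base case: h(0) = 15 = 5·3, so 5 | h(0).
Assume 5 | h(m), so h(m) = 5t for some integer t.
Then h(m+1) = 4h(m) − 10 = 4·(5t) − 10 = 5(4t − 2), so 5 | h(m+1).
Hence 5 | h(i) for every i ≥ 0, by induction.

5 | h(i)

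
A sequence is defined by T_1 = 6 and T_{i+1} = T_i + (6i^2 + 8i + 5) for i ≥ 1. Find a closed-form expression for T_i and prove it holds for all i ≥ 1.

Claim: T_i = 2i^3 + i^2 + 2i + 1.

Base case: T_1 = 6, and 2·1^3 + 1^2 + 2·1 + 1 = 6.
Assume T_r = 2r^3 + r^2 + 2r + 1.
Then T_{r+1} = T_r + (6r^2 + 8r + 5) = (2r^3 + r^2 + 2r + 1) + (6r^2 + 8r + 5) = 2r^3 + 7r^2 + 10r + 6,
and 2·(r+1)^3 + (r+1)^2 + 2·(r+1) + 1 = 2r^3 + 7r^2 + 10r + 6.
This completes the inductive step, so T_i = 2i^3 + i^2 + 2i + 1 for all i ≥ 1.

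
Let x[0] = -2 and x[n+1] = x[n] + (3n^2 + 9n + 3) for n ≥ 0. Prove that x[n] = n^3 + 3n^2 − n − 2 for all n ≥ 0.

Base case: x[0] = -2, and 0^3 + 3·0^2 − 0 − 2 = -2.
Assume x[r] = r^3 + 3r^2 − r − 2.
Then x[r+1] = x[r] + (3r^2 + 9r + 3) = (r^3 + 3r^2 − r − 2) + (3r^2 + 9r + 3) = r^3 + 6r^2 + 8r + 1,
and (r+1)^3 + 3·(r+1)^2 − (r+1) − 2 = r^3 + 6r^2 + 8r + 1.
This completes the inductive step, so x[n] = n^3 + 3n^2 − n − 2 for all n ≥ 0.

x[n] = n^3 + 3n^2 − n − 2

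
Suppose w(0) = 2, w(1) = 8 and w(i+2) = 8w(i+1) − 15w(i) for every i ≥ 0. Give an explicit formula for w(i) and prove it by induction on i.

Claim: w(i) = 5^i + 3^i.

Base cases: w(0) = 2 and 5^0 + 3^0 = 2; w(1) = 8 and 5^1 + 3^1 = 8.
Assume w(j) = 5^j + 3^j for all 0 ≤ j ≤ r, where r ≥ 1.
Then w(r+1) = 8w(r) − 15w(r−1) = 8·(5^r + 3^r) − 15·(5^{r−1} + 3^{r−1}) = (8·5 − 15)5^{r−1} + (8·3 − 15)3^{r−1} = 25·5^{r−1} + 9·3^{r−1} = 5^{r+1} + 3^{r+1}.
By strong induction, w(i) = 5^i + 3^i for all i ≥ 0.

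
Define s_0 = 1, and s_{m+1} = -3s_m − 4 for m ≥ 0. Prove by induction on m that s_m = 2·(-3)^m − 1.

Base case: s_0 = 1, and 2·(-3)^0 − 1 = 2 − 1 = 1.
Assume s_k = 2·(-3)^k − 1 for some k ≥ 0.
Then s_{k+1} = -3s_k − 4 = -3·(2·(-3)^k − 1) − 4 = -6·(-3)^k + 3 − 4 = 2·(-3)^{k+1} − 1.
Hence s_m = 2·(-3)^m − 1 for every m ≥ 0, by induction.

s_m = 2·(-3)^m − 1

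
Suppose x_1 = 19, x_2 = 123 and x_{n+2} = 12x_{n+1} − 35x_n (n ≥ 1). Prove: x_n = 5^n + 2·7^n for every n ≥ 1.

Base cases: x_1 = 19 and 5^1 + 2·7^1 = 19; x_2 = 123 and 5^2 + 2·7^2 = 123.
Assume x_i = 5^i + 2·7^i for all 1 ≤ i ≤ j, where j ≥ 2.
Then x_{j+1} = 12x_j − 35x_{j−1} = 12·(5^j + 2·7^j) − 35·(5^{j−1} + 2·7^{j−1}) = (12·5 − 35)5^{j−1} + 2·(12·7 − 35)7^{j−1} = 25·5^{j−1} + 98·7^{j−1} = 5^{j+1} + 2·7^{j+1}.
This completes the inductive step, so x_n = 5^n + 2·7^n for all n ≥ 1.

x_n = 5^n + 2·7^n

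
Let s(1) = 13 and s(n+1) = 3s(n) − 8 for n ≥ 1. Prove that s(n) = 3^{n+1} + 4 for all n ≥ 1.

Base case: s(1) = 13, and 3^{1+1} + 4 = 9 + 4 = 13.
Assume s(m) = 3^{m+1} + 4 for some m ≥ 1.
Then s(m+1) = 3s(m) − 8 = 3·(3^{m+1} + 4) − 8 = 3^{m+2} + 12 − 8 = 3^{m+2} + 4.
So the formula holds for m+1, and by induction s(n) = 3^{n+1} + 4 for all n ≥ 1.

s(n) = 3^{n+1} + 4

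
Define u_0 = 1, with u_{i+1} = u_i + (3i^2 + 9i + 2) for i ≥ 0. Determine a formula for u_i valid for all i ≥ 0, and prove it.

Claim: u_i = i^3 + 3i^2 − 2i + 1.

Base case: u_0 = 1, and 0^3 + 3·0^2 − 2·0 + 1 = 1.
Assume u_j = j^3 + 3j^2 − 2j + 1.
Then u_{j+1} = u_j + (3j^2 + 9j + 2) = (j^3 + 3j^2 − 2j + 1) + (3j^2 + 9j + 2) = j^3 + 6j^2 + 7j + 3,
and (j+1)^3 + 3·(j+1)^2 − 2·(j+1) + 1 = j^3 + 6j^2 + 7j + 3.
This completes the inductive step, so u_i = i^3 + 3i^2 − 2i + 1 for all i ≥ 0.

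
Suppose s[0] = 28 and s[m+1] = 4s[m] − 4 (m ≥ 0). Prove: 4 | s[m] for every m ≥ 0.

Base case: s[0] = 28 = 4·7, so 4 | s[0].
Assume 4 | s[j], so s[j] = 4t for some integer t.
Then s[j+1] = 4s[j] − 4 = 4·(4t) − 4 = 4(4t − 1), so 4 | s[j+1].
By induction, 4 | s[m] for all m ≥ 0.

4 | s[m]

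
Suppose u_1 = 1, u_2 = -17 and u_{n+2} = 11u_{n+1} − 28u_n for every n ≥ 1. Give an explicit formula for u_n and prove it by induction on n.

Claim: u_n = -7^n + 2·4^n.

Base cases: u_1 = 1 and -7^1 + 2·4^1 = 1; u_2 = -17 and -7^2 + 2·4^2 = -17.
Assume u_j = -7^j + 2·4^j for all 1 ≤ j ≤ r, where r ≥ 2.
Then u_{r+1} = 11u_r − 28u_{r−1} = 11·(-7^r + 2·4^r) − 28·(-7^{r−1} + 2·4^{r−1}) = -(11·7 − 28)7^{r−1} + 2·(11·4 − 28)4^{r−1} = -49·7^{r−1} + 32·4^{r−1} = -7^{r+1} + 2·4^{r+1}.
By strong induction, u_n = -7^n + 2·4^n for all n ≥ 1.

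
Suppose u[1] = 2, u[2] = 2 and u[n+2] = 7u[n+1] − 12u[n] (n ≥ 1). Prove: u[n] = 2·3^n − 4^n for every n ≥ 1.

Base cases: u[1] = 2 and 2·3^1 − 4^1 = 2; u[2] = 2 and 2·3^2 − 4^2 = 2.
Assume u[j] = 2·3^j − 4^j for all 1 ≤ j ≤ m, where m ≥ 2.
Then u[m+1] = 7u[m] − 12u[m−1] = 7·(2·3^m − 4^m) − 12·(2·3^{m−1} − 4^{m−1}) = 2·(7·3 − 12)3^{m−1} − (7·4 − 12)4^{m−1} = 18·3^{m−1} − 16·4^{m−1} = 2·3^{m+1} − 4^{m+1}.
By strong induction, u[n] = 2·3^n − 4^n for all n ≥ 1.

u[n] = 2·3^n − 4^n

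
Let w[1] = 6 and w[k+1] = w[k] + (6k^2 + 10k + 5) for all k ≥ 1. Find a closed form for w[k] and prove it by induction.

Claim: w[k] = 2k^3 + 2k^2 + k + 1.

Base case: w[1] = 6, and 2·1^3 + 2·1^2 + 1 + 1 = 6.
Assume w[m] = 2m^3 + 2m^2 + m + 1.
Then w[m+1] = w[m] + (6m^2 + 10m + 5) = (2m^3 + 2m^2 + m + 1) + (6m^2 + 10m + 5) = 2m^3 + 8m^2 + 11m + 6,
and 2·(m+1)^3 + 2·(m+1)^2 + (m+1) + 1 = 2m^3 + 8m^2 + 11m + 6.
By induction, w[k] = 2k^3 + 2k^2 + k + 1 for all k ≥ 1.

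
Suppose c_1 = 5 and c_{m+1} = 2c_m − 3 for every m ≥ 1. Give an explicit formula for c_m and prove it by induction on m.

Claim: c_m = 2^m + 3.

Base case: c_1 = 5, and 2^1 + 3 = 2 + 3 = 5.
Assume c_k = 2^k + 3 for some k ≥ 1.
Then c_{k+1} = 2c_k − 3 = 2·(2^k + 3) − 3 = 2^{k+1} + 6 − 3 = 2^{k+1} + 3.
This completes the inductive step, so c_m = 2^m + 3 for all m ≥ 1.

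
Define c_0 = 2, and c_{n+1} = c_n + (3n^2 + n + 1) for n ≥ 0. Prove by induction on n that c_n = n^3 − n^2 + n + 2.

Base case: c_0 = 2, and 0^3 − 0^2 + 0 + 2 = 2.
Assume c_r = r^3 − r^2 + r + 2.
Then c_{r+1} = c_r + (3r^2 + r + 1) = (r^3 − r^2 + r + 2) + (3r^2 + r + 1) = r^3 + 2r^2 + 2r + 3,
and (r+1)^3 − (r+1)^2 + (r+1) + 2 = r^3 + 2r^2 + 2r + 3.
Hence c_n = n^3 − n^2 + n + 2 for every n ≥ 0, by induction.

c_n = n^3 − n^2 + n + 2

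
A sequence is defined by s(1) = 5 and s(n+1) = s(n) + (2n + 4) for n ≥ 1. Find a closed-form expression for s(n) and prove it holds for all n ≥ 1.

Claim: s(n) = n^2 + 3n + 1.

Base case: s(1) = 5, and 1^2 + 3·1 + 1 = 5.
Assume s(k) = k^2 + 3k + 1.
Then s(k+1) = s(k) + (2k + 4) = (k^2 + 3k + 1) + (2k + 4) = k^2 + 5k + 5,
and (k+1)^2 + 3·(k+1) + 1 = k^2 + 5k + 5.
By induction, s(n) = n^2 + 3n + 1 for all n ≥ 1.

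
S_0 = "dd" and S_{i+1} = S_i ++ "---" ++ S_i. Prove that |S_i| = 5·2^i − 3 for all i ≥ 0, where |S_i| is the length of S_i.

Base case: |S_0| = 2, and 5·2^0 − 3 = 2.
Assume |S_r| = 5·2^r − 3.
Then |S_{r+1}| = |S_r| + 3 + |S_r| = 2|S_r| + 3 = 2(5·2^r − 3) + 3 = 5·2^{r+1} − 6 + 3 = 5·2^{r+1} − 3.
By induction, |S_i| = 5·2^i − 3 for all i ≥ 0.

|S_i| = 5·2^i − 3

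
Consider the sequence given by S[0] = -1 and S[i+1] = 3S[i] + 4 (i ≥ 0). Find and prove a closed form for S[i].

Claim: S[i] = 3^i − 2.

Base case: S[0] = -1, and 3^0 − 2 = 1 − 2 = -1.
Assume S[r] = 3^r − 2 for some r ≥ 0.
Then S[r+1] = 3S[r] + 4 = 3·(3^r − 2) + 4 = 3^{r+1} − 6 + 4 = 3^{r+1} − 2.
By induction, S[i] = 3^i − 2 for all i ≥ 0.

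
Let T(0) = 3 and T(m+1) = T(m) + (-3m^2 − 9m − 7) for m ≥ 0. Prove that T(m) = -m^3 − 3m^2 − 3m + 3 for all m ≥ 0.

Base case: T(0) = 3, and -0^3 − 3·0^2 − 3·0 + 3 = 3.
Assume T(r) = -r^3 − 3r^2 − 3r + 3.
Then T(r+1) = T(r) + (-3r^2 − 9r − 7) = (-r^3 − 3r^2 − 3r + 3) + (-3r^2 − 9r − 7) = -r^3 − 6r^2 − 12r − 4,
and -(r+1)^3 − 3·(r+1)^2 − 3·(r+1) + 3 = -r^3 − 6r^2 − 12r − 4.
This completes the inductive step, so T(m) = -m^3 − 3m^2 − 3m + 3 for all m ≥ 0.

T(m) = -m^3 − 3m^2 − 3m + 3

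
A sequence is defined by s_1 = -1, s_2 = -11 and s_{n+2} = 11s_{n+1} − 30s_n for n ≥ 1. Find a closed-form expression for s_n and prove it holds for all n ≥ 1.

Claim: s_n = 5^n − 6^n.

Base cases: s_1 = -1 and 5^1 − 6^1 = -1; s_2 = -11 and 5^2 − 6^2 = -11.
Assume s_j = 5^j − 6^j for all 1 ≤ j ≤ m, where m ≥ 2.
Then s_{m+1} = 11s_m − 30s_{m−1} = 11·(5^m − 6^m) − 30·(5^{m−1} − 6^{m−1}) = (11·5 − 30)5^{m−1} − (11·6 − 30)6^{m−1} = 25·5^{m−1} − 36·6^{m−1} = 5^{m+1} − 6^{m+1}.
This completes the inductive step, so s_n = 5^n − 6^n for all n ≥ 1.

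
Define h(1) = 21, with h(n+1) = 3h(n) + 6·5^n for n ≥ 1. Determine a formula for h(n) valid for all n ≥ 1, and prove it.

Claim: h(n) = 2·3^n + 3·5^n.

Base case: h(1) = 21, and 2·3^1 + 3·5^1 = 6 + 15 = 21.
Assume h(k) = 2·3^k + 3·5^k for some k ≥ 1.
Then h(k+1) = 3h(k) + 6·5^k = 3·(2·3^k + 3·5^k) + 6·5^k = 2·3^{k+1} + 9·5^k + 6·5^k = 2·3^{k+1} + 15·5^k = 2·3^{k+1} + 3·5^{k+1}.
By induction, h(n) = 2·3^n + 3·5^n for all n ≥ 1.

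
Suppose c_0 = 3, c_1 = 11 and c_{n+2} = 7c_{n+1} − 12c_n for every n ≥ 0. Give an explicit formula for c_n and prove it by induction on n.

Claim: c_n = 2·4^n + 3^n.

Base cases: c_0 = 3 and 2·4^0 + 3^0 = 3; c_1 = 11 and 2·4^1 + 3^1 = 11.
Assume c_i = 2·4^i + 3^i for all 0 ≤ i ≤ j, where j ≥ 1.
Then c_{j+1} = 7c_j − 12c_{j−1} = 7·(2·4^j + 3^j) − 12·(2·4^{j−1} + 3^{j−1}) = 2·(7·4 − 12)4^{j−1} + (7·3 − 12)3^{j−1} = 32·4^{j−1} + 9·3^{j−1} = 2·4^{j+1} + 3^{j+1}.
By strong induction, c_n = 2·4^n + 3^n for all n ≥ 0.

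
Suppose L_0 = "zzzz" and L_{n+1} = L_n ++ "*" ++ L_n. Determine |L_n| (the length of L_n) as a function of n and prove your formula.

Claim: |L_n| = 5·2^n − 1.

Base case: |L_0| = 4, and 5·2^0 − 1 = 4.
Assume |L_j| = 5·2^j − 1.
Then |L_{j+1}| = |L_j| + 1 + |L_j| = 2|L_j| + 1 = 2(5·2^j − 1) + 1 = 5·2^{j+1} − 2 + 1 = 5·2^{j+1} − 1.
This completes the inductive step, so |L_n| = 5·2^n − 1 for all n ≥ 0.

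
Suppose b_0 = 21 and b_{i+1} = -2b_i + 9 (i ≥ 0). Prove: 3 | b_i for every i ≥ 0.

Base case: b_0 = 21 = 3·7, so 3 | b_0.
Assume 3 | b_m, so b_m = 3t for some integer t.
Then b_{m+1} = -2b_m + 9 = -2·(3t) + 9 = 3(-2t + 3), so 3 | b_{m+1}.
Hence 3 | b_i for every i ≥ 0, by induction.

3 | b_i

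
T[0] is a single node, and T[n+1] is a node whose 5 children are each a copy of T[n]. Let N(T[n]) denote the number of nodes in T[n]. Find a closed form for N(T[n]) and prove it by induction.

Claim: N(T[n]) = (5^{n+1} − 1)/4.

Base case: N(T[0]) = 1, and (5^{0+1} − 1)/4 = 1.
Assume N(T[r]) = (5^{r+1} − 1)/4.
Then N(T[r+1]) = 1 + 5N(T[r]) = 1 + 5·(5^{r+1} − 1)/4 = 1 + (5^{r+2} − 5)/4 = (4 + 5^{r+2} − 5)/4 = (5^{r+2} − 1)/4.
By induction, N(T[n]) = (5^{n+1} − 1)/4 for all n ≥ 0.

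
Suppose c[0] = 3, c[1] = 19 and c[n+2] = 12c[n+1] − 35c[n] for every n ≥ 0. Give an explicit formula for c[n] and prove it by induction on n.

Claim: c[n] = 5^n + 2·7^n.

Base cases: c[0] = 3 and 5^0 + 2·7^0 = 3; c[1] = 19 and 5^1 + 2·7^1 = 19.
Assume c[i] = 5^i + 2·7^i for all 0 ≤ i ≤ j, where j ≥ 1.
Then c[j+1] = 12c[j] − 35c[j−1] = 12·(5^j + 2·7^j) − 35·(5^{j−1} + 2·7^{j−1}) = (12·5 − 35)5^{j−1} + 2·(12·7 − 35)7^{j−1} = 25·5^{j−1} + 98·7^{j−1} = 5^{j+1} + 2·7^{j+1}.
This completes the inductive step, so c[n] = 5^n + 2·7^n for all n ≥ 0.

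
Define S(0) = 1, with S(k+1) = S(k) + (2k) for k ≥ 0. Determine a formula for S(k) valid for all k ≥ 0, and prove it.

Claim: S(k) = k^2 − k + 1.

Base case: S(0) = 1, and 0^2 − 0 + 1 = 1.
Assume S(j) = j^2 − j + 1.
Then S(j+1) = S(j) + (2j) = (j^2 − j + 1) + (2j) = j^2 + j + 1,
and (j+1)^2 − (j+1) + 1 = j^2 + j + 1.
Hence S(k) = k^2 − k + 1 for every k ≥ 0, by induction.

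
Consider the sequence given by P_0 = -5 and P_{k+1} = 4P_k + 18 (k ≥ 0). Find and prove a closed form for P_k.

Claim: P_k = 4^k − 6.

Base case: P_0 = -5, and 4^0 − 6 = 1 − 6 = -5.
Assume P_r = 4^r − 6 for some r ≥ 0.
Then P_{r+1} = 4P_r + 18 = 4·(4^r − 6) + 18 = 4^{r+1} − 24 + 18 = 4^{r+1} − 6.
So the formula holds for r+1, and by induction P_k = 4^k − 6 for all k ≥ 0.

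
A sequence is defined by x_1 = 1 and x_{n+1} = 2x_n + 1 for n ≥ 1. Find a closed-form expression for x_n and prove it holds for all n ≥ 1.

Claim: x_n = 2^n − 1.

Base case: x_1 = 1, and 2^1 − 1 = 2 − 1 = 1.
Assume x_k = 2^k − 1 for some k ≥ 1.
Then x_{k+1} = 2x_k + 1 = 2·(2^k − 1) + 1 = 2^{k+1} − 2 + 1 = 2^{k+1} − 1.
Hence x_n = 2^n − 1 for every n ≥ 1, by induction.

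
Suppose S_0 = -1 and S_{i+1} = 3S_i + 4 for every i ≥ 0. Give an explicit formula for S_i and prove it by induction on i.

Claim: S_i = 3^i − 2.

Base case: S_0 = -1, and 3^0 − 2 = 1 − 2 = -1.
Assume S_r = 3^r − 2 for some r ≥ 0.
Then S_{r+1} = 3S_r + 4 = 3·(3^r − 2) + 4 = 3^{r+1} − 6 + 4 = 3^{r+1} − 2.
This completes the inductive step, so S_i = 3^i − 2 for all i ≥ 0.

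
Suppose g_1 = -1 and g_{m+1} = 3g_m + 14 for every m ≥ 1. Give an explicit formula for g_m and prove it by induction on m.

Claim: g_m = 2·3^m − 7.

Base case: g_1 = -1, and 2·3^1 − 7 = 6 − 7 = -1.
Assume g_j = 2·3^j − 7 for some j ≥ 1.
Then g_{j+1} = 3g_j + 14 = 3·(2·3^j − 7) + 14 = 6·3^j − 21 + 14 = 2·3^{j+1} − 7.
By induction, g_m = 2·3^m − 7 for all m ≥ 1.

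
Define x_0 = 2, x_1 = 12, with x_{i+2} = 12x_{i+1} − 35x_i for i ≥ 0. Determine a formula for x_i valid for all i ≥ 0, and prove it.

Claim: x_i = 5^i + 7^i.

Base cases: x_0 = 2 and 5^0 + 7^0 = 2; x_1 = 12 and 5^1 + 7^1 = 12.
Assume x_j = 5^j + 7^j for all 0 ≤ j ≤ k, where k ≥ 1.
Then x_{k+1} = 12x_k − 35x_{k−1} = 12·(5^k + 7^k) − 35·(5^{k−1} + 7^{k−1}) = (12·5 − 35)5^{k−1} + (12·7 − 35)7^{k−1} = 25·5^{k−1} + 49·7^{k−1} = 5^{k+1} + 7^{k+1}.
Hence x_i = 5^i + 7^i for every i ≥ 0, by strong induction.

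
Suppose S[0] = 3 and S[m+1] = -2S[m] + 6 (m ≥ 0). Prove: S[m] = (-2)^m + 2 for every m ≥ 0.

Base case: S[0] = 3, and (-2)^0 + 2 = 1 + 2 = 3.
Assume S[r] = (-2)^r + 2 for some r ≥ 0.
Then S[r+1] = -2S[r] + 6 = -2·((-2)^r + 2) + 6 = -2·(-2)^r − 4 + 6 = (-2)^{r+1} + 2.
By induction, S[m] = (-2)^m + 2 for all m ≥ 0.

S[m] = (-2)^m + 2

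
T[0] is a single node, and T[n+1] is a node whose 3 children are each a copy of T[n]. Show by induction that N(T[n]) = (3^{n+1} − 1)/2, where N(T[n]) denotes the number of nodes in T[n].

Base case: N(T[0]) = 1, and (3^{0+1} − 1)/2 = 1.
Assume N(T[m]) = (3^{m+1} − 1)/2.
Then N(T[m+1]) = 1 + 3N(T[m]) = 1 + 3·(3^{m+1} − 1)/2 = 1 + (3^{m+2} − 3)/2 = (2 + 3^{m+2} − 3)/2 = (3^{m+2} − 1)/2.
So the formula holds for m+1, and by induction N(T[n]) = (3^{n+1} − 1)/2 for all n ≥ 0.

N(T[n]) = (3^{n+1} − 1)/2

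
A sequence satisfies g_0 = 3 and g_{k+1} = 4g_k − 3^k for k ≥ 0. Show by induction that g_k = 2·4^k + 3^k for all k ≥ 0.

Base case: g_0 = 3, and 2·4^0 + 3^0 = 2 + 1 = 3.
Assume g_j = 2·4^j + 3^j for some j ≥ 0.
Then g_{j+1} = 4g_j − 3^j = 4·(2·4^j + 3^j) − 3^j = 2·4^{j+1} + 4·3^j − 3^j = 2·4^{j+1} + 3·3^j = 2·4^{j+1} + 3^{j+1}.
By induction, g_k = 2·4^k + 3^k for all k ≥ 0.

g_k = 2·4^k + 3^k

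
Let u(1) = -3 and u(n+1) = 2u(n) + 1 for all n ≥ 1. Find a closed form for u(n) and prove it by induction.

Claim: u(n) = -2^n − 1.

Base case: u(1) = -3, and -2^1 − 1 = -2 − 1 = -3.
Assume u(j) = -2^j − 1 for some j ≥ 1.
Then u(j+1) = 2u(j) + 1 = 2·(-2^j − 1) + 1 = -2^{j+1} − 2 + 1 = -2^{j+1} − 1.
Hence u(n) = -2^n − 1 for every n ≥ 1, by induction.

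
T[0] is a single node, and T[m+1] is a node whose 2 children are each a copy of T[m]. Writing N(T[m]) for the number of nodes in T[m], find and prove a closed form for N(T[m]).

Claim: N(T[m]) = 2^{m+1} − 1.

Base case: N(T[0]) = 1, and 2^{0+1} − 1 = 1.
Assume N(T[r]) = 2^{r+1} − 1.
Then N(T[r+1]) = 1 + 2N(T[r]) = 1 + 2(2^{r+1} − 1) = 2^{r+2} − 2 + 1 = 2^{r+2} − 1.
So the formula holds for r+1, and by induction N(T[m]) = 2^{m+1} − 1 for all m ≥ 0.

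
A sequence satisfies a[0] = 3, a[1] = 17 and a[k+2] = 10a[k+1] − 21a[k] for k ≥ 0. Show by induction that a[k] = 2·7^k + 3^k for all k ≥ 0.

Base cases: a[0] = 3 and 2·7^0 + 3^0 = 3; a[1] = 17 and 2·7^1 + 3^1 = 17.
Assume a[i] = 2·7^i + 3^i for all 0 ≤ i ≤ j, where j ≥ 1.
Then a[j+1] = 10a[j] − 21a[j−1] = 10·(2·7^j + 3^j) − 21·(2·7^{j−1} + 3^{j−1}) = 2·(10·7 − 21)7^{j−1} + (10·3 − 21)3^{j−1} = 98·7^{j−1} + 9·3^{j−1} = 2·7^{j+1} + 3^{j+1}.
So the formula holds for j+1, and by strong induction a[k] = 2·7^k + 3^k for all k ≥ 0.

a[k] = 2·7^k + 3^k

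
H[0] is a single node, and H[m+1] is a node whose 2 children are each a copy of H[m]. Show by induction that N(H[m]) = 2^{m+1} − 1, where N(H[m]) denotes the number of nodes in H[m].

Base case: N(H[0]) = 1, and 2^{0+1} − 1 = 1.
Assume N(H[k]) = 2^{k+1} − 1.
Then N(H[k+1]) = 1 + 2N(H[k]) = 1 + 2(2^{k+1} − 1) = 2^{k+2} − 2 + 1 = 2^{k+2} − 1.
This completes the inductive step, so N(H[m]) = 2^{m+1} − 1 for all m ≥ 0.

N(H[m]) = 2^{m+1} − 1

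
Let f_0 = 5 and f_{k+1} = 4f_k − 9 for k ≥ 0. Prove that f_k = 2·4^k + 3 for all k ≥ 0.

Base case: f_0 = 5, and 2·4^0 + 3 = 2 + 3 = 5.
Assume f_j = 2·4^j + 3 for some j ≥ 0.
Then f_{j+1} = 4f_j − 9 = 4·(2·4^j + 3) − 9 = 8·4^j + 12 − 9 = 2·4^{j+1} + 3.
By induction, f_k = 2·4^k + 3 for all k ≥ 0.

f_k = 2·4^k + 3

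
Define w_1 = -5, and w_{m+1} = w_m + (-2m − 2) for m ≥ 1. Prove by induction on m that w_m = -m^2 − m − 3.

Base case: w_1 = -5, and -1^2 − 1 − 3 = -5.
Assume w_r = -r^2 − r − 3.
Then w_{r+1} = w_r + (-2r − 2) = (-r^2 − r − 3) + (-2r − 2) = -r^2 − 3r − 5,
and -(r+1)^2 − (r+1) − 3 = -r^2 − 3r − 5.
This completes the inductive step, so w_m = -m^2 − m − 3 for all m ≥ 1.

w_m = -m^2 − m − 3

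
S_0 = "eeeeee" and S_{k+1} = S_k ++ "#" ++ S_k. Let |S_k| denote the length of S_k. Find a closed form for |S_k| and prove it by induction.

Claim: |S_k| = 7·2^k − 1.

Base case: |S_0| = 6, and 7·2^0 − 1 = 6.
Assume |S_m| = 7·2^m − 1.
Then |S_{m+1}| = |S_m| + 1 + |S_m| = 2|S_m| + 1 = 2(7·2^m − 1) + 1 = 7·2^{m+1} − 2 + 1 = 7·2^{m+1} − 1.
By induction, |S_k| = 7·2^k − 1 for all k ≥ 0.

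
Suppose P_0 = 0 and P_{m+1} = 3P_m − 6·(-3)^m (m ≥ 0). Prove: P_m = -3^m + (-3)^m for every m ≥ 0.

Base case: P_0 = 0, and -3^0 + (-3)^0 = -1 + 1 = 0.
Assume P_j = -3^j + (-3)^j for some j ≥ 0.
Then P_{j+1} = 3P_j − 6·(-3)^j = 3·(-3^j + (-3)^j) − 6·(-3)^j = -3^{j+1} + 3·(-3)^j − 6·(-3)^j = -3^{j+1} − 3·(-3)^j = -3^{j+1} + (-3)^{j+1}.
So the formula holds for j+1, and by induction P_m = -3^m + (-3)^m for all m ≥ 0.

P_m = -3^m + (-3)^m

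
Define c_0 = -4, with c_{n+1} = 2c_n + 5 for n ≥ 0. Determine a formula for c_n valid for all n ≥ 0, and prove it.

Claim: c_n = 2^n − 5.

Base case: c_0 = -4, and 2^0 − 5 = 1 − 5 = -4.
Assume c_k = 2^k − 5 for some k ≥ 0.
Then c_{k+1} = 2c_k + 5 = 2·(2^k − 5) + 5 = 2^{k+1} − 10 + 5 = 2^{k+1} − 5.
By induction, c_n = 2^n − 5 for all n ≥ 0.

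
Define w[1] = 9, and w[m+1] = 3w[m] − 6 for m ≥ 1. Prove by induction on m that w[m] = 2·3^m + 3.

Base case: w[1] = 9, and 2·3^1 + 3 = 6 + 3 = 9.
Assume w[r] = 2·3^r + 3 for some r ≥ 1.
Then w[r+1] = 3w[r] − 6 = 3·(2·3^r + 3) − 6 = 6·3^r + 9 − 6 = 2·3^{r+1} + 3.
This completes the inductive step, so w[m] = 2·3^m + 3 for all m ≥ 1.

w[m] = 2·3^m + 3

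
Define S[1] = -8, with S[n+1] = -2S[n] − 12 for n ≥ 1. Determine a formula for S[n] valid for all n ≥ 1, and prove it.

Claim: S[n] = 2·(-2)^n − 4.

Base case: S[1] = -8, and 2·(-2)^1 − 4 = -4 − 4 = -8.
Assume S[m] = 2·(-2)^m − 4 for some m ≥ 1.
Then S[m+1] = -2S[m] − 12 = -2·(2·(-2)^m − 4) − 12 = -4·(-2)^m + 8 − 12 = 2·(-2)^{m+1} − 4.
By induction, S[n] = 2·(-2)^n − 4 for all n ≥ 1.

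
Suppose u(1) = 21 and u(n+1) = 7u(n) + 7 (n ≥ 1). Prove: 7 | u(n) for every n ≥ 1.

Base case: u(1) = 21 = 7·3, so 7 | u(1).
Assume 7 | u(m), so u(m) = 7t for some integer t.
Then u(m+1) = 7u(m) + 7 = 7·(7t) + 7 = 7(7t + 1), so 7 | u(m+1).
This completes the inductive step, so 7 | u(n) for all n ≥ 1.

7 | u(n)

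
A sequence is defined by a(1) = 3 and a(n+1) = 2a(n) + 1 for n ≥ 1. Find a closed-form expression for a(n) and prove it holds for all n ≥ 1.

Claim: a(n) = 2^{n+1} − 1.

Base case: a(1) = 3, and 2^{1+1} − 1 = 4 − 1 = 3.
Assume a(j) = 2^{j+1} − 1 for some j ≥ 1.
Then a(j+1) = 2a(j) + 1 = 2·(2^{j+1} − 1) + 1 = 2^{j+2} − 2 + 1 = 2^{j+2} − 1.
This completes the inductive step, so a(n) = 2^{n+1} − 1 for all n ≥ 1.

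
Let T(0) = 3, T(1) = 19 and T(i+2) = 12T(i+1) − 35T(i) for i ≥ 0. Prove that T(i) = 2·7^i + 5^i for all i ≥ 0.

Base cases: T(0) = 3 and 2·7^0 + 5^0 = 3; T(1) = 19 and 2·7^1 + 5^1 = 19.
Assume T(j) = 2·7^j + 5^j for all 0 ≤ j ≤ r, where r ≥ 1.
Then T(r+1) = 12T(r) − 35T(r−1) = 12·(2·7^r + 5^r) − 35·(2·7^{r−1} + 5^{r−1}) = 2·(12·7 − 35)7^{r−1} + (12·5 − 35)5^{r−1} = 98·7^{r−1} + 25·5^{r−1} = 2·7^{r+1} + 5^{r+1}.
Hence T(i) = 2·7^i + 5^i for every i ≥ 0, by strong induction.

T(i) = 2·7^i + 5^i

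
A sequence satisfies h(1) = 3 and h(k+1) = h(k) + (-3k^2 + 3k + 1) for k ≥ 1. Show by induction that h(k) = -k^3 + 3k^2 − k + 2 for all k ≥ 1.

Base case: h(1) = 3, and -1^3 + 3·1^2 − 1 + 2 = 3.
Assume h(j) = -j^3 + 3j^2 − j + 2.
Then h(j+1) = h(j) + (-3j^2 + 3j + 1) = (-j^3 + 3j^2 − j + 2) + (-3j^2 + 3j + 1) = -j^3 + 2j + 3,
and -(j+1)^3 + 3·(j+1)^2 − (j+1) + 2 = -j^3 + 2j + 3.
This completes the inductive step, so h(k) = -k^3 + 3k^2 − k + 2 for all k ≥ 1.

h(k) = -k^3 + 3k^2 − k + 2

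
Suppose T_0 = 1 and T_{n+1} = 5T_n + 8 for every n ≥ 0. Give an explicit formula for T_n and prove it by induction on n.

Claim: T_n = 3·5^n − 2.

Base case: T_0 = 1, and 3·5^0 − 2 = 3 − 2 = 1.
Assume T_k = 3·5^k − 2 for some k ≥ 0.
Then T_{k+1} = 5T_k + 8 = 5·(3·5^k − 2) + 8 = 15·5^k − 10 + 8 = 3·5^{k+1} − 2.
Hence T_n = 3·5^n − 2 for every n ≥ 0, by induction.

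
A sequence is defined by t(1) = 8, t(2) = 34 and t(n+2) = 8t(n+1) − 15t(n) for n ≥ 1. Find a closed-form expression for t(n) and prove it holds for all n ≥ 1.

Claim: t(n) = 5^n + 3^n.

Base cases: t(1) = 8 and 5^1 + 3^1 = 8; t(2) = 34 and 5^2 + 3^2 = 34.
Assume t(j) = 5^j + 3^j for all 1 ≤ j ≤ m, where m ≥ 2.
Then t(m+1) = 8t(m) − 15t(m−1) = 8·(5^m + 3^m) − 15·(5^{m−1} + 3^{m−1}) = (8·5 − 15)5^{m−1} + (8·3 − 15)3^{m−1} = 25·5^{m−1} + 9·3^{m−1} = 5^{m+1} + 3^{m+1}.
By strong induction, t(n) = 5^n + 3^n for all n ≥ 1.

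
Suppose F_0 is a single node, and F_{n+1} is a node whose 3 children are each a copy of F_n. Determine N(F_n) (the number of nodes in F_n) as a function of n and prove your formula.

Claim: N(F_n) = (3^{n+1} − 1)/2.

Base case: N(F_0) = 1, and (3^{0+1} − 1)/2 = 1.
Assume N(F_j) = (3^{j+1} − 1)/2.
Then N(F_{j+1}) = 1 + 3N(F_j) = 1 + 3·(3^{j+1} − 1)/2 = 1 + (3^{j+2} − 3)/2 = (2 + 3^{j+2} − 3)/2 = (3^{j+2} − 1)/2.
By induction, N(F_n) = (3^{n+1} − 1)/2 for all n ≥ 0.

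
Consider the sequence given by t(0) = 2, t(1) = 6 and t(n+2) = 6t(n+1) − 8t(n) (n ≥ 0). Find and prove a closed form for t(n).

Claim: t(n) = 4^n + 2^n.

Base cases: t(0) = 2 and 4^0 + 2^0 = 2; t(1) = 6 and 4^1 + 2^1 = 6.
Assume t(j) = 4^j + 2^j for all 0 ≤ j ≤ m, where m ≥ 1.
Then t(m+1) = 6t(m) − 8t(m−1) = 6·(4^m + 2^m) − 8·(4^{m−1} + 2^{m−1}) = (6·4 − 8)4^{m−1} + (6·2 − 8)2^{m−1} = 16·4^{m−1} + 4·2^{m−1} = 4^{m+1} + 2^{m+1}.
Hence t(n) = 4^n + 2^n for every n ≥ 0, by strong induction.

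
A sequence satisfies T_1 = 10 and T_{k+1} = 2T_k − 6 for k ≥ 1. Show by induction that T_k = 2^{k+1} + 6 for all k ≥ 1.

Base case: T_1 = 10, and 2^{1+1} + 6 = 4 + 6 = 10.
Assume T_j = 2^{j+1} + 6 for some j ≥ 1.
Then T_{j+1} = 2T_j − 6 = 2·(2^{j+1} + 6) − 6 = 2^{j+2} + 12 − 6 = 2^{j+2} + 6.
So the formula holds for j+1, and by induction T_k = 2^{k+1} + 6 for all k ≥ 1.

T_k = 2^{k+1} + 6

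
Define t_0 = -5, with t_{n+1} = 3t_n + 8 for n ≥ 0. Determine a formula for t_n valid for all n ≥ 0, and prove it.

Claim: t_n = -3^n − 4.

Base case: t_0 = -5, and -3^0 − 4 = -1 − 4 = -5.
Assume t_r = -3^r − 4 for some r ≥ 0.
Then t_{r+1} = 3t_r + 8 = 3·(-3^r − 4) + 8 = -3^{r+1} − 12 + 8 = -3^{r+1} − 4.
So the formula holds for r+1, and by induction t_n = -3^n − 4 for all n ≥ 0.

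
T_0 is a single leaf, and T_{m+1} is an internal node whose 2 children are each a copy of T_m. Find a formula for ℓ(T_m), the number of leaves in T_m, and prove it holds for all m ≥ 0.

Claim: ℓ(T_m) = 2^m.

Base case: ℓ(T_0) = 1, and 2^0 = 1.
Assume ℓ(T_j) = 2^j.
Then ℓ(T_{j+1}) = 2·ℓ(T_j) = 2·2^j = 2^{j+1}.
Hence ℓ(T_m) = 2^m for every m ≥ 0, by induction.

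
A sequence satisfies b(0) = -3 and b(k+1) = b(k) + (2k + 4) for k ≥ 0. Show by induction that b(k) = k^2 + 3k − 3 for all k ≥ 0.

Base case: b(0) = -3, and 0^2 + 3·0 − 3 = -3.
Assume b(m) = m^2 + 3m − 3.
Then b(m+1) = b(m) + (2m + 4) = (m^2 + 3m − 3) + (2m + 4) = m^2 + 5m + 1,
and (m+1)^2 + 3·(m+1) − 3 = m^2 + 5m + 1.
This completes the inductive step, so b(k) = k^2 + 3k − 3 for all k ≥ 0.

b(k) = k^2 + 3k − 3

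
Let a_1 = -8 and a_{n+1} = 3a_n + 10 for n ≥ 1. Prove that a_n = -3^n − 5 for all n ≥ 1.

Base case: a_1 = -8, and -3^1 − 5 = -3 − 5 = -8.
Assume a_j = -3^j − 5 for some j ≥ 1.
Then a_{j+1} = 3a_j + 10 = 3·(-3^j − 5) + 10 = -3^{j+1} − 15 + 10 = -3^{j+1} − 5.
By induction, a_n = -3^n − 5 for all n ≥ 1.

a_n = -3^n − 5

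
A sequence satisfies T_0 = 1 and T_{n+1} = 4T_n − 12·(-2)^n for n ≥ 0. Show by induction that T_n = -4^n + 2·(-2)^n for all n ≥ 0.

Base case: T_0 = 1, and -4^0 + 2·(-2)^0 = -1 + 2 = 1.
Assume T_k = -4^k + 2·(-2)^k for some k ≥ 0.
Then T_{k+1} = 4T_k − 12·(-2)^k = 4·(-4^k + 2·(-2)^k) − 12·(-2)^k = -4^{k+1} + 8·(-2)^k − 12·(-2)^k = -4^{k+1} − 4·(-2)^k = -4^{k+1} + 2·(-2)^{k+1}.
Hence T_n = -4^n + 2·(-2)^n for every n ≥ 0, by induction.

T_n = -4^n + 2·(-2)^n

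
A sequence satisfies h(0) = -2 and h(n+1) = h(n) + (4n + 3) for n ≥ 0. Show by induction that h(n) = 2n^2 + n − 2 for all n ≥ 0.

Base case: h(0) = -2, and 2·0^2 + 0 − 2 = -2.
Assume h(k) = 2k^2 + k − 2.
Then h(k+1) = h(k) + (4k + 3) = (2k^2 + k − 2) + (4k + 3) = 2k^2 + 5k + 1,
and 2·(k+1)^2 + (k+1) − 2 = 2k^2 + 5k + 1.
By induction, h(n) = 2n^2 + n − 2 for all n ≥ 0.

h(n) = 2n^2 + n − 2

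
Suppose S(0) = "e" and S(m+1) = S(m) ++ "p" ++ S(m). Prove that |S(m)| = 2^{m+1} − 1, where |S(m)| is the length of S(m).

Base case: |S(0)| = 1, and 2^{0+1} − 1 = 1.
Assume |S(j)| = 2^{j+1} − 1.
Then |S(j+1)| = |S(j)| + 1 + |S(j)| = 2|S(j)| + 1 = 2(2^{j+1} − 1) + 1 = 2^{j+2} − 2 + 1 = 2^{j+2} − 1.
By induction, |S(m)| = 2^{m+1} − 1 for all m ≥ 0.

|S(m)| = 2^{m+1} − 1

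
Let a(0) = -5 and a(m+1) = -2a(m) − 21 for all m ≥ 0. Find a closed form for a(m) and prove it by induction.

Claim: a(m) = 2·(-2)^m − 7.

Base case: a(0) = -5, and 2·(-2)^0 − 7 = 2 − 7 = -5.
Assume a(r) = 2·(-2)^r − 7 for some r ≥ 0.
Then a(r+1) = -2a(r) − 21 = -2·(2·(-2)^r − 7) − 21 = -4·(-2)^r + 14 − 21 = 2·(-2)^{r+1} − 7.
By induction, a(m) = 2·(-2)^m − 7 for all m ≥ 0.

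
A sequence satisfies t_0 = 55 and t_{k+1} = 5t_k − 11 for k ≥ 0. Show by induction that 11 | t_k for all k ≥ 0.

Base case: t_0 = 55 = 11·5, so 11 | t_0.
Assume 11 | t_r, so t_r = 11s for some integer s.
Then t_{r+1} = 5t_r − 11 = 5·(11s) − 11 = 11(5s − 1), so 11 | t_{r+1}.
This completes the inductive step, so 11 | t_k for all k ≥ 0.

11 | t_k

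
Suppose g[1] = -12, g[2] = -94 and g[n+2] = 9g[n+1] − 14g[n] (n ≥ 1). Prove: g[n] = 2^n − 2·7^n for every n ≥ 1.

Base cases: g[1] = -12 and 2^1 − 2·7^1 = -12; g[2] = -94 and 2^2 − 2·7^2 = -94.
Assume g[j] = 2^j − 2·7^j for all 1 ≤ j ≤ r, where r ≥ 2.
Then g[r+1] = 9g[r] − 14g[r−1] = 9·(2^r − 2·7^r) − 14·(2^{r−1} − 2·7^{r−1}) = (9·2 − 14)2^{r−1} − 2·(9·7 − 14)7^{r−1} = 4·2^{r−1} − 98·7^{r−1} = 2^{r+1} − 2·7^{r+1}.
This completes the inductive step, so g[n] = 2^n − 2·7^n for all n ≥ 1.

g[n] = 2^n − 2·7^n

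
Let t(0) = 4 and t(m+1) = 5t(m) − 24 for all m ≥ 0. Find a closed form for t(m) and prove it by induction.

Claim: t(m) = -2·5^m + 6.

Base case: t(0) = 4, and -2·5^0 + 6 = -2 + 6 = 4.
Assume t(k) = -2·5^k + 6 for some k ≥ 0.
Then t(k+1) = 5t(k) − 24 = 5·(-2·5^k + 6) − 24 = -10·5^k + 30 − 24 = -2·5^{k+1} + 6.
This completes the inductive step, so t(m) = -2·5^m + 6 for all m ≥ 0.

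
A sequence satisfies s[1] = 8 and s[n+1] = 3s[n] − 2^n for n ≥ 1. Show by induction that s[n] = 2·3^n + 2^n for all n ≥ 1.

Base case: s[1] = 8, and 2·3^1 + 2^1 = 6 + 2 = 8.
Assume s[m] = 2·3^m + 2^m for some m ≥ 1.
Then s[m+1] = 3s[m] − 2^m = 3·(2·3^m + 2^m) − 2^m = 2·3^{m+1} + 3·2^m − 2^m = 2·3^{m+1} + 2·2^m = 2·3^{m+1} + 2^{m+1}.
Hence s[n] = 2·3^n + 2^n for every n ≥ 1, by induction.

s[n] = 2·3^n + 2^n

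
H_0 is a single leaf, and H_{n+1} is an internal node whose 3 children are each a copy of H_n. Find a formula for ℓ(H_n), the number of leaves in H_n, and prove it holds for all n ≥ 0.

Claim: ℓ(H_n) = 3^n.

Base case: ℓ(H_0) = 1, and 3^0 = 1.
Assume ℓ(H_k) = 3^k.
Then ℓ(H_{k+1}) = 3·ℓ(H_k) = 3·3^k = 3^{k+1}.
This completes the inductive step, so ℓ(H_n) = 3^n for all n ≥ 0.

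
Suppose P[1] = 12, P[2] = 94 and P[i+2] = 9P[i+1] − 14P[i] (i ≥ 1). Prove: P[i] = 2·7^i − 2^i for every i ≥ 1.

Base cases: P[1] = 12 and 2·7^1 − 2^1 = 12; P[2] = 94 and 2·7^2 − 2^2 = 94.
Assume P[t] = 2·7^t − 2^t for all 1 ≤ t ≤ j, where j ≥ 2.
Then P[j+1] = 9P[j] − 14P[j−1] = 9·(2·7^j − 2^j) − 14·(2·7^{j−1} − 2^{j−1}) = 2·(9·7 − 14)7^{j−1} − (9·2 − 14)2^{j−1} = 98·7^{j−1} − 4·2^{j−1} = 2·7^{j+1} − 2^{j+1}.
So the formula holds for j+1, and by strong induction P[i] = 2·7^i − 2^i for all i ≥ 1.

P[i] = 2·7^i − 2^i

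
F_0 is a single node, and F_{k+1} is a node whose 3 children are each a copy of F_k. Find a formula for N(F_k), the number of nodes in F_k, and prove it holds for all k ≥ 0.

Claim: N(F_k) = (3^{k+1} − 1)/2.

Base case: N(F_0) = 1, and (3^{0+1} − 1)/2 = 1.
Assume N(F_r) = (3^{r+1} − 1)/2.
Then N(F_{r+1}) = 1 + 3N(F_r) = 1 + 3·(3^{r+1} − 1)/2 = 1 + (3^{r+2} − 3)/2 = (2 + 3^{r+2} − 3)/2 = (3^{r+2} − 1)/2.
This completes the inductive step, so N(F_k) = (3^{k+1} − 1)/2 for all k ≥ 0.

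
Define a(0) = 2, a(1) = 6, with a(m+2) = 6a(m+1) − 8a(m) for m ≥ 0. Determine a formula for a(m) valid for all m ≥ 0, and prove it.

Claim: a(m) = 2^m + 4^m.

Base cases: a(0) = 2 and 2^0 + 4^0 = 2; a(1) = 6 and 2^1 + 4^1 = 6.
Assume a(i) = 2^i + 4^i for all 0 ≤ i ≤ j, where j ≥ 1.
Then a(j+1) = 6a(j) − 8a(j−1) = 6·(2^j + 4^j) − 8·(2^{j−1} + 4^{j−1}) = (6·2 − 8)2^{j−1} + (6·4 − 8)4^{j−1} = 4·2^{j−1} + 16·4^{j−1} = 2^{j+1} + 4^{j+1}.
Hence a(m) = 2^m + 4^m for every m ≥ 0, by strong induction.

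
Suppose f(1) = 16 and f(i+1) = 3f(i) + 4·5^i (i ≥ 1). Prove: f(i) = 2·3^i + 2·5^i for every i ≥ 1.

Base case: f(1) = 16, and 2·3^1 + 2·5^1 = 6 + 10 = 16.
Assume f(k) = 2·3^k + 2·5^k for some k ≥ 1.
Then f(k+1) = 3f(k) + 4·5^k = 3·(2·3^k + 2·5^k) + 4·5^k = 2·3^{k+1} + 6·5^k + 4·5^k = 2·3^{k+1} + 10·5^k = 2·3^{k+1} + 2·5^{k+1}.
This completes the inductive step, so f(i) = 2·3^i + 2·5^i for all i ≥ 1.

f(i) = 2·3^i + 2·5^i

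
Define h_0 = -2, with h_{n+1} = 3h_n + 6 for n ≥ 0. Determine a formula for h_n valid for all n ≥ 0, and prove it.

Claim: h_n = 3^n − 3.

Base case: h_0 = -2, and 3^0 − 3 = 1 − 3 = -2.
Assume h_r = 3^r − 3 for some r ≥ 0.
Then h_{r+1} = 3h_r + 6 = 3·(3^r − 3) + 6 = 3^{r+1} − 9 + 6 = 3^{r+1} − 3.
Hence h_n = 3^n − 3 for every n ≥ 0, by induction.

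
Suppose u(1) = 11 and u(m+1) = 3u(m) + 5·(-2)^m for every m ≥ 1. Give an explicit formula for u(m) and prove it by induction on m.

Claim: u(m) = 3·3^m − (-2)^m.

Base case: u(1) = 11, and 3·3^1 − (-2)^1 = 9 + 2 = 11.
Assume u(r) = 3·3^r − (-2)^r for some r ≥ 1.
Then u(r+1) = 3u(r) + 5·(-2)^r = 3·(3·3^r − (-2)^r) + 5·(-2)^r = 3·3^{r+1} − 3·(-2)^r + 5·(-2)^r = 3·3^{r+1} + 2·(-2)^r = 3·3^{r+1} − (-2)^{r+1}.
Hence u(m) = 3·3^m − (-2)^m for every m ≥ 1, by induction.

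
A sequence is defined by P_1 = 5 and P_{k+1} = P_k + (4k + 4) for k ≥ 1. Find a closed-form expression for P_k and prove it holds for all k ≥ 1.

Claim: P_k = 2k^2 + 2k + 1.

Base case: P_1 = 5, and 2·1^2 + 2·1 + 1 = 5.
Assume P_m = 2m^2 + 2m + 1.
Then P_{m+1} = P_m + (4m + 4) = (2m^2 + 2m + 1) + (4m + 4) = 2m^2 + 6m + 5,
and 2·(m+1)^2 + 2·(m+1) + 1 = 2m^2 + 6m + 5.
By induction, P_k = 2k^2 + 2k + 1 for all k ≥ 1.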